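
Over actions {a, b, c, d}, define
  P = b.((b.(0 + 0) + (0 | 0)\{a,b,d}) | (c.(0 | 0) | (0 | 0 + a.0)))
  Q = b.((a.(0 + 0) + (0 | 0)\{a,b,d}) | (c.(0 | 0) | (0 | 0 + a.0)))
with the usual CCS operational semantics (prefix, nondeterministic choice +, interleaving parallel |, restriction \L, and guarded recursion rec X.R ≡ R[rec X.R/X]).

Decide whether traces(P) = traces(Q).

LTS(P): 9 reachable states
  s0 = b.((b.(0 + 0) + (0 | 0)\{a,b,d}) | (c.(0 | 0) | (0 | 0 + a.0))) | —b→ s1
  s1 = (b.(0 + 0) + (0 | 0)\{a,b,d}) | (c.(0 | 0) | (0 | 0 + a.0)) | —a→ s2, —b→ s3, —c→ s4
  s2 = (b.(0 + 0) + (0 | 0)\{a,b,d}) | (c.(0 | 0) | 0) | —b→ s5, —c→ s6
  s3 = (0 + 0) | (c.(0 | 0) | (0 | 0 + a.0)) | —a→ s5, —c→ s7
  s4 = (b.(0 + 0) + (0 | 0)\{a,b,d}) | (0 | 0 | (0 | 0 + a.0)) | —a→ s6, —b→ s7
  s5 = (0 + 0) | (c.(0 | 0) | 0) | —c→ s8
  s6 = (b.(0 + 0) + (0 | 0)\{a,b,d}) | (0 | 0 | 0) | —b→ s8
  s7 = (0 + 0) | (0 | 0 | (0 | 0 + a.0)) | —a→ s8
  s8 = (0 + 0) | (0 | 0 | 0) | ∅
LTS(Q): 9 reachable states
  t0 = b.((a.(0 + 0) + (0 | 0)\{a,b,d}) | (c.(0 | 0) | (0 | 0 + a.0))) | —b→ t1
  t1 = (a.(0 + 0) + (0 | 0)\{a,b,d}) | (c.(0 | 0) | (0 | 0 + a.0)) | —a→ t2, —a→ t3, —c→ t4
  t2 = (0 + 0) | (c.(0 | 0) | (0 | 0 + a.0)) | —a→ t5, —c→ t6
  t3 = (a.(0 + 0) + (0 | 0)\{a,b,d}) | (c.(0 | 0) | 0) | —a→ t5, —c→ t7
  t4 = (a.(0 + 0) + (0 | 0)\{a,b,d}) | (0 | 0 | (0 | 0 + a.0)) | —a→ t6, —a→ t7
  t5 = (0 + 0) | (c.(0 | 0) | 0) | —c→ t8
  t6 = (0 + 0) | (0 | 0 | (0 | 0 + a.0)) | —a→ t8
  t7 = (a.(0 + 0) + (0 | 0)\{a,b,d}) | (0 | 0 | 0) | —a→ t8
  t8 = (0 + 0) | (0 | 0 | 0) | ∅
Trace ⟨bb⟩ through P, begin at {s0}:
  [1] b ⇒ {s1}
  [2] b ⇒ {s3}
  P completes σ.
Trace ⟨bb⟩ through Q, begin at {t0}:
  [1] b ⇒ {t1}
  [2] b ⇒ no successor for Q

traces(P) ≠ traces(Q) — witness ⟨bb⟩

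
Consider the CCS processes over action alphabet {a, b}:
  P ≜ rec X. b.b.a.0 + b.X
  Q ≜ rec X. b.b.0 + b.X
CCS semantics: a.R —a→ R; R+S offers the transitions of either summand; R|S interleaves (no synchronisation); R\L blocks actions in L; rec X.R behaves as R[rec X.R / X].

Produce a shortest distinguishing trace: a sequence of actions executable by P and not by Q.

P's transition system — 4 states:
  s0 = rec X. b.b.a.0 + b.X has moves ··b··> s0, ··b··> s1
  s1 = b.a.0 has moves ··b··> s2
  s2 = a.0 has moves ··a··> s3
  s3 = 0 has moves ·
Q's transition system — 3 states:
  t0 = rec X. b.b.0 + b.X has moves ··b··> t0, ··b··> t1
  t1 = b.0 has moves ··b··> t2
  t2 = 0 has moves ·
Trace ⟨bba⟩ through P, begin at {s0}:
  [1] b ⇒ {s0, s1}
  [2] b ⇒ {s0, s1, s2}
  [3] a ⇒ {s3}
  ✓ P
Trace ⟨bba⟩ through Q, begin at {t0}:
  [1] b ⇒ {t0, t1}
  [2] b ⇒ {t0, t1, t2}
  [3] a ⇒ ∅  — Q cannot continue

bba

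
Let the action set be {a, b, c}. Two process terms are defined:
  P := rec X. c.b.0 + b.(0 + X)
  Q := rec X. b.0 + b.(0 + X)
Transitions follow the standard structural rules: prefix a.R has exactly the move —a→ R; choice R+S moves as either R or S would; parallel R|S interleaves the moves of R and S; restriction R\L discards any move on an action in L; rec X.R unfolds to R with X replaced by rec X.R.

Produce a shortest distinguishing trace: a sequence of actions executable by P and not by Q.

LTS(P): 4 reachable states
  u0 = rec X. c.b.0 + b.(0 + X) has moves --b--▸ u1, --c--▸ u2
  u1 = 0 + (rec X. c.b.0 + b.(0 + X)) has moves --b--▸ u1, --c--▸ u2
  u2 = b.0 has moves --b--▸ u3
  u3 = 0 has moves ·
LTS(Q): 3 reachable states
  v0 = rec X. b.0 + b.(0 + X) has moves --b--▸ v1, --b--▸ v2
  v1 = 0 has moves ·
  v2 = 0 + (rec X. b.0 + b.(0 + X)) has moves --b--▸ v1, --b--▸ v2
Run σ = ⟨c⟩ on P: start {u0}
  [1] c ⇒ {u2}
  — P admits the full trace.
Run σ = ⟨c⟩ on Q: start {v0}
  [1] c ⇒ ∅  — Q cannot continue

c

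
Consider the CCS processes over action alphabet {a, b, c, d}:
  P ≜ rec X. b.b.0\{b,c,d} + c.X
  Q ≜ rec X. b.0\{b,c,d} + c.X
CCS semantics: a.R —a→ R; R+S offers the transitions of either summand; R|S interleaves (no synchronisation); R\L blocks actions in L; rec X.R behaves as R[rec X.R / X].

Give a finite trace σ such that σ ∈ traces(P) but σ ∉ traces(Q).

bb

Reachable graph of P (3 states):
  u0 = rec X. b.b.0\{b,c,d} + c.X :: =b=> u1, =c=> u0
  u1 = b.0\{b,c,d} :: =b=> u2
  u2 = 0\{b,c,d} :: stopped
Reachable graph of Q (2 states):
  v0 = rec X. b.0\{b,c,d} + c.X :: =b=> v1, =c=> v0
  v1 = 0\{b,c,d} :: stopped
Run σ = ⟨bb⟩ on P: start {u0}
  step 1 (b): {u1}
  step 2 (b): {u2}
  — P admits the full trace.
Run σ = ⟨bb⟩ on Q: start {v0}
  step 1 (b): {v1}
  step 2 (b): ∅  — Q cannot continue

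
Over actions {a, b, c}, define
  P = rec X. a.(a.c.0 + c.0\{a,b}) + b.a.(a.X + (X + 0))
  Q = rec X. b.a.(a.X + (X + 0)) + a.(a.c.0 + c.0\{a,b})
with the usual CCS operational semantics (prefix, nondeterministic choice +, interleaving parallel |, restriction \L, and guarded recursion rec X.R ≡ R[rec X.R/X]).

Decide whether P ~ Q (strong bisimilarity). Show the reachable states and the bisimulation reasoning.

YES

Reachable graph of P (7 states):
  s0 = rec X. a.(a.c.0 + c.0\{a,b}) + b.a.(a.X + (X + 0)) has moves --a--▸ s1, --b--▸ s2
  s1 = a.c.0 + c.0\{a,b} has moves --a--▸ s3, --c--▸ s4
  s2 = a.(a.(rec X. a.(a.c.0 + c.0\{a,b}) + b.a.(a.X + (X + 0))) + ((rec X. a.(a.c.0 + c.0\{a,b}) + b.a.(a.X + (X + 0))) + 0)) has moves --a--▸ s5
  s3 = c.0 has moves --c--▸ s6
  s4 = 0\{a,b} has moves stopped
  s5 = a.(rec X. a.(a.c.0 + c.0\{a,b}) + b.a.(a.X + (X + 0))) + ((rec X. a.(a.c.0 + c.0\{a,b}) + b.a.(a.X + (X + 0))) + 0) has moves --a--▸ s0, --a--▸ s1, --b--▸ s2
  s6 = 0 has moves stopped
Reachable graph of Q (7 states):
  t0 = rec X. b.a.(a.X + (X + 0)) + a.(a.c.0 + c.0\{a,b}) has moves --a--▸ t1, --b--▸ t2
  t1 = a.c.0 + c.0\{a,b} has moves --a--▸ t3, --c--▸ t4
  t2 = a.(a.(rec X. b.a.(a.X + (X + 0)) + a.(a.c.0 + c.0\{a,b})) + ((rec X. b.a.(a.X + (X + 0)) + a.(a.c.0 + c.0\{a,b})) + 0)) has moves --a--▸ t5
  t3 = c.0 has moves --c--▸ t6
  t4 = 0\{a,b} has moves stopped
  t5 = a.(rec X. b.a.(a.X + (X + 0)) + a.(a.c.0 + c.0\{a,b})) + ((rec X. b.a.(a.X + (X + 0)) + a.(a.c.0 + c.0\{a,b})) + 0) has moves --a--▸ t0, --a--▸ t1, --b--▸ t2
  t6 = 0 has moves stopped
Coarsest stable partition (strong bisimilarity classes):
  B0 = {s0, t0}
  B1 = {s2, t2}
  B2 = {s5, t5}
  B3 = {s1, t1}
  B4 = {s4, s6, t4, t6}
  B5 = {s3, t3}
s0 ∈ B0, t0 ∈ B0 → same block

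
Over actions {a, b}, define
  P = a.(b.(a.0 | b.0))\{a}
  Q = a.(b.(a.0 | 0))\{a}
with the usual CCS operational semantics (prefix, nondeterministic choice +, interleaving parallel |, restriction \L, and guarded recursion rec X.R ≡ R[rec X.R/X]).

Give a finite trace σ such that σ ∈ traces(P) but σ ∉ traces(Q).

P's transition system — 4 states:
  u0 = a.(b.(a.0 | b.0))\{a} has moves -a-> u1
  u1 = (b.(a.0 | b.0))\{a} has moves -b-> u2
  u2 = (a.0 | b.0)\{a} has moves -b-> u3
  u3 = (a.0 | 0)\{a} has moves ∅
Q's transition system — 3 states:
  v0 = a.(b.(a.0 | 0))\{a} has moves -a-> v1
  v1 = (b.(a.0 | 0))\{a} has moves -b-> v2
  v2 = (a.0 | 0)\{a} has moves ∅
Trace ⟨abb⟩ through P, begin at {u0}:
  [1] a ⇒ {u1}
  [2] b ⇒ {u2}
  [3] b ⇒ {u3}
  — P admits the full trace.
Trace ⟨abb⟩ through Q, begin at {v0}:
  [1] a ⇒ {v1}
  [2] b ⇒ {v2}
  [3] b ⇒ ∅  — Q cannot continue

abb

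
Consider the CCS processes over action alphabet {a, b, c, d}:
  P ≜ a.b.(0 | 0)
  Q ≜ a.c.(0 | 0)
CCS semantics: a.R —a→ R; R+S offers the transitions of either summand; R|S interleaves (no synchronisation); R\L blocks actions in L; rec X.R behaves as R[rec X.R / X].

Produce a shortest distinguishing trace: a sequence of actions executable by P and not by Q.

ab

Reachable graph of P (3 states):
  u0 = a.b.(0 | 0) has moves --a--▸ u1
  u1 = b.(0 | 0) has moves --b--▸ u2
  u2 = 0 | 0 has moves ∅
Reachable graph of Q (3 states):
  v0 = a.c.(0 | 0) has moves --a--▸ v1
  v1 = c.(0 | 0) has moves --c--▸ v2
  v2 = 0 | 0 has moves ∅
Trace ⟨ab⟩ through P, begin at {u0}:
  [1] a ⇒ {u1}
  [2] b ⇒ {u2}
  — P admits the full trace.
Trace ⟨ab⟩ through Q, begin at {v0}:
  [1] a ⇒ {v1}
  [2] b ⇒ ∅  — Q cannot continue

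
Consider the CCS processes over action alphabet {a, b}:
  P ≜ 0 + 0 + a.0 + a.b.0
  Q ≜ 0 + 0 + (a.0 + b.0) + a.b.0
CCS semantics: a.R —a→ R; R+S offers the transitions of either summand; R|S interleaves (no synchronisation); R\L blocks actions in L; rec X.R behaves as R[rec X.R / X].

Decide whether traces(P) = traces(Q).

P's transition system — 3 states:
  u0 = 0 + 0 + a.0 + a.b.0 → —a→ u1, —a→ u2
  u1 = 0 → ·
  u2 = b.0 → —b→ u1
Q's transition system — 3 states:
  v0 = 0 + 0 + (a.0 + b.0) + a.b.0 → —a→ v1, —a→ v2, —b→ v1
  v1 = 0 → ·
  v2 = b.0 → —b→ v1
Trace ⟨b⟩ through Q, begin at {v0}:
  step 1 (b): {v1}
  ✓ Q
Trace ⟨b⟩ through P, begin at {u0}:
  step 1 (b): ∅ (P stuck)

NO — witness ⟨b⟩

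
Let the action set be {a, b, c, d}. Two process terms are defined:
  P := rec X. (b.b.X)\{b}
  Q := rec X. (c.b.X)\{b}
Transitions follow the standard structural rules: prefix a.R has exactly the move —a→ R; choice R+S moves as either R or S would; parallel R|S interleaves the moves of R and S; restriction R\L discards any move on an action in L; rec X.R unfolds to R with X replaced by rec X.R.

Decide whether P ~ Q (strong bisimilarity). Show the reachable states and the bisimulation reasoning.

P ≁ Q

LTS(P): 1 reachable states
  p0 = rec X. (b.b.X)\{b} :: (no moves)
LTS(Q): 2 reachable states
  q0 = rec X. (c.b.X)\{b} :: --c--▸ q1
  q1 = (b.(rec X. (c.b.X)\{b}))\{b} :: (no moves)
Bisimilarity quotient blocks:
  B0 = {p0, q1}
  B1 = {q0}
p0 ∈ B0, q0 ∈ B1 → different blocks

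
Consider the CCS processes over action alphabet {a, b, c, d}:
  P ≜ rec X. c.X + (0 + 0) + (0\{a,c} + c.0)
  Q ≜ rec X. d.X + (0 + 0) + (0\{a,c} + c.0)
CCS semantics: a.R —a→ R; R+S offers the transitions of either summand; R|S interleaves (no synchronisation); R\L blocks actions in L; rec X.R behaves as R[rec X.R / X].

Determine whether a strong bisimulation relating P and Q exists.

P ≁ Q

Reachable graph of P (2 states):
  s0 = rec X. c.X + (0 + 0) + (0\{a,c} + c.0) | ··c··> s0, ··c··> s1
  s1 = 0 | ·
Reachable graph of Q (2 states):
  t0 = rec X. d.X + (0 + 0) + (0\{a,c} + c.0) | ··c··> t1, ··d··> t0
  t1 = 0 | ·
Coarsest stable partition (strong bisimilarity classes):
  B0 = {s0}
  B1 = {s1, t1}
  B2 = {t0}
s0 ∈ B0, t0 ∈ B2 → different blocks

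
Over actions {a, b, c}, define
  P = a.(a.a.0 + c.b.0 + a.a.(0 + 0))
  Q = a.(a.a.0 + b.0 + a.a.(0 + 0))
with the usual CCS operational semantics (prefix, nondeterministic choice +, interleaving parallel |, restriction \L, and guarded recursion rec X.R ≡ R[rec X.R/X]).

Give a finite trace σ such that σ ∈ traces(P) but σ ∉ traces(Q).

ac

P's transition system — 7 states:
  s0 = a.(a.a.0 + c.b.0 + a.a.(0 + 0)) → -a-> s1
  s1 = a.a.0 + c.b.0 + a.a.(0 + 0) → -a-> s2, -a-> s3, -c-> s4
  s2 = a.(0 + 0) → -a-> s5
  s3 = a.0 → -a-> s6
  s4 = b.0 → -b-> s6
  s5 = 0 + 0 → ∅
  s6 = 0 → ∅
Q's transition system — 6 states:
  t0 = a.(a.a.0 + b.0 + a.a.(0 + 0)) → -a-> t1
  t1 = a.a.0 + b.0 + a.a.(0 + 0) → -a-> t2, -a-> t3, -b-> t4
  t2 = a.(0 + 0) → -a-> t5
  t3 = a.0 → -a-> t4
  t4 = 0 → ∅
  t5 = 0 + 0 → ∅
Trace ⟨ac⟩ through P, begin at {s0}:
  step 1 (a): {s1}
  step 2 (c): {s4}
  — P admits the full trace.
Trace ⟨ac⟩ through Q, begin at {t0}:
  step 1 (a): {t1}
  step 2 (c): ∅ (Q stuck)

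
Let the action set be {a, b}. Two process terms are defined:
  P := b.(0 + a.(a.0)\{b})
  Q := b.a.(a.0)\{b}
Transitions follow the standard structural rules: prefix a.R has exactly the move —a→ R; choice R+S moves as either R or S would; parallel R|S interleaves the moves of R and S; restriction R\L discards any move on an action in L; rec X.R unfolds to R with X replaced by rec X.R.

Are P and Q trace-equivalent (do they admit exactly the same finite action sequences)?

LTS(P): 4 reachable states
  s0 = b.(0 + a.(a.0)\{b}) → ··b··> s1
  s1 = 0 + a.(a.0)\{b} → ··a··> s2
  s2 = (a.0)\{b} → ··a··> s3
  s3 = 0\{b} → ∅
LTS(Q): 4 reachable states
  t0 = b.a.(a.0)\{b} → ··b··> t1
  t1 = a.(a.0)\{b} → ··a··> t2
  t2 = (a.0)\{b} → ··a··> t3
  t3 = 0\{b} → ∅
Bisimilarity quotient blocks:
  B0 = {s0, t0}
  B1 = {s1, t1}
  B2 = {s2, t2}
  B3 = {s3, t3}
s0 ∈ B0, t0 ∈ B0 → same block
Bisimilar ⇒ trace-equivalent.

trace-equivalent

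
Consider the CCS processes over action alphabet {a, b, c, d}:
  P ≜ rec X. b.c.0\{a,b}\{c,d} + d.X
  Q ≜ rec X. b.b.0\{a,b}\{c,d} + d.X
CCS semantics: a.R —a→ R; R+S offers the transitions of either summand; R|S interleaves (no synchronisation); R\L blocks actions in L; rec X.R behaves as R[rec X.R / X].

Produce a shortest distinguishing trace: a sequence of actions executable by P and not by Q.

P's transition system — 3 states:
  p0 = rec X. b.c.0\{a,b}\{c,d} + d.X has moves --b--▸ p1, --d--▸ p0
  p1 = c.0\{a,b}\{c,d} has moves --c--▸ p2
  p2 = 0\{a,b}\{c,d} has moves ∅
Q's transition system — 3 states:
  q0 = rec X. b.b.0\{a,b}\{c,d} + d.X has moves --b--▸ q1, --d--▸ q0
  q1 = b.0\{a,b}\{c,d} has moves --b--▸ q2
  q2 = 0\{a,b}\{c,d} has moves ∅
Trace ⟨bc⟩ through P, begin at {p0}:
  [1] b ⇒ {p1}
  [2] c ⇒ {p2}
  — P admits the full trace.
Trace ⟨bc⟩ through Q, begin at {q0}:
  [1] b ⇒ {q1}
  [2] c ⇒ ∅  — Q cannot continue

bc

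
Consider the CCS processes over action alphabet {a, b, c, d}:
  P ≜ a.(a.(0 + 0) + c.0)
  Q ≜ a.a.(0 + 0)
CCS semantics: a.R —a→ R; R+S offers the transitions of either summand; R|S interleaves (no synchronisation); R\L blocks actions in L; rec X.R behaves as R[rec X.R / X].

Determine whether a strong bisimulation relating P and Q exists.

Reachable graph of P (4 states):
  m0 = a.(a.(0 + 0) + c.0) | --a--▸ m1
  m1 = a.(0 + 0) + c.0 | --a--▸ m2, --c--▸ m3
  m2 = 0 + 0 | ·
  m3 = 0 | ·
Reachable graph of Q (3 states):
  n0 = a.a.(0 + 0) | --a--▸ n1
  n1 = a.(0 + 0) | --a--▸ n2
  n2 = 0 + 0 | ·
Coarsest stable partition (strong bisimilarity classes):
  B0 = {m0}
  B1 = {m1}
  B2 = {m2, m3, n2}
  B3 = {n0}
  B4 = {n1}
m0 ∈ B0, n0 ∈ B3 → different blocks

NO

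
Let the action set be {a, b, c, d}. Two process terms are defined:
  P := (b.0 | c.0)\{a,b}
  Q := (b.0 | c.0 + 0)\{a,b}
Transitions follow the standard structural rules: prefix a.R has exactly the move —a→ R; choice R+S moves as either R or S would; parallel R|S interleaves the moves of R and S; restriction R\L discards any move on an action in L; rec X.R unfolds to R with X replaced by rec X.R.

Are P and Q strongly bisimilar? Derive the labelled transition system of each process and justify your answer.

P ~ Q

P's transition system — 2 states:
  p0 = (b.0 | c.0)\{a,b} :: --c--▸ p1
  p1 = (b.0 | 0)\{a,b} :: ·
Q's transition system — 2 states:
  q0 = (b.0 | c.0 + 0)\{a,b} :: --c--▸ q1
  q1 = (b.0 | 0)\{a,b} :: ·
Coarsest stable partition (strong bisimilarity classes):
  B0 = {p0, q0}
  B1 = {p1, q1}
p0 ∈ B0, q0 ∈ B0 → same block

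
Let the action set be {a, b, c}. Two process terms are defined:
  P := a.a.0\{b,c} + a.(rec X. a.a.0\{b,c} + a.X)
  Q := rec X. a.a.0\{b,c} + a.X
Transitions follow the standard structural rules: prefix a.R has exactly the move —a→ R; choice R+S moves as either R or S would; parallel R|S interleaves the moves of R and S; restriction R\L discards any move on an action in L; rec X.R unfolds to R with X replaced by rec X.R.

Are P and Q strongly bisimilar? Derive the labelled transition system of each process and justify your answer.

P ~ Q

P's transition system — 4 states:
  s0 = a.a.0\{b,c} + a.(rec X. a.a.0\{b,c} + a.X) | —a→ s1, —a→ s2
  s1 = a.0\{b,c} | —a→ s3
  s2 = rec X. a.a.0\{b,c} + a.X | —a→ s1, —a→ s2
  s3 = 0\{b,c} | ·
Q's transition system — 3 states:
  t0 = rec X. a.a.0\{b,c} + a.X | —a→ t0, —a→ t1
  t1 = a.0\{b,c} | —a→ t2
  t2 = 0\{b,c} | ·
Bisimilarity quotient blocks:
  B0 = {s0, s2, t0}
  B1 = {s1, t1}
  B2 = {s3, t2}
s0 ∈ B0, t0 ∈ B0 → same block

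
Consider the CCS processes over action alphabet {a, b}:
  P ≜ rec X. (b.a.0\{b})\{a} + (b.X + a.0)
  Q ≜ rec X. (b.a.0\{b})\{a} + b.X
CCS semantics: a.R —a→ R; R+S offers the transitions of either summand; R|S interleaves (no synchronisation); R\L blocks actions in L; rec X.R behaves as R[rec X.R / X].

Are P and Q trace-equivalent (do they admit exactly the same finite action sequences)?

Reachable graph of P (3 states):
  s0 = rec X. (b.a.0\{b})\{a} + (b.X + a.0) ⊢ --a--▸ s1, --b--▸ s0, --b--▸ s2
  s1 = 0 ⊢ deadlocked
  s2 = (a.0\{b})\{a} ⊢ deadlocked
Reachable graph of Q (2 states):
  t0 = rec X. (b.a.0\{b})\{a} + b.X ⊢ --b--▸ t0, --b--▸ t1
  t1 = (a.0\{b})\{a} ⊢ deadlocked
Trace ⟨a⟩ through P, begin at {s0}:
  step 1 (a): {s1}
  — P admits the full trace.
Trace ⟨a⟩ through Q, begin at {t0}:
  step 1 (a): ∅  — Q cannot continue

traces(P) ≠ traces(Q) — witness ⟨a⟩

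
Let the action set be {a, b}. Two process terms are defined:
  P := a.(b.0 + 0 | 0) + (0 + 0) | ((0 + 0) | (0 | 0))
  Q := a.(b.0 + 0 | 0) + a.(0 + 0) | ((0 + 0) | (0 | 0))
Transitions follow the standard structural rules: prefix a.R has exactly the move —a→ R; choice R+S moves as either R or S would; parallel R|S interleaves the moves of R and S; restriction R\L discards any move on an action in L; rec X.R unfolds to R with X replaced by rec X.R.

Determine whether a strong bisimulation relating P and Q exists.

P's transition system — 3 states:
  m0 = a.(b.0 + 0 | 0) + (0 + 0) | ((0 + 0) | (0 | 0)) ⊢ -a-> m1
  m1 = b.0 + 0 | 0 ⊢ -b-> m2
  m2 = 0 ⊢ ∅
Q's transition system — 4 states:
  n0 = a.(b.0 + 0 | 0) + a.(0 + 0) | ((0 + 0) | (0 | 0)) ⊢ -a-> n1, -a-> n2
  n1 = (0 + 0) | ((0 + 0) | (0 | 0)) ⊢ ∅
  n2 = b.0 + 0 | 0 ⊢ -b-> n3
  n3 = 0 ⊢ ∅
Coarsest stable partition (strong bisimilarity classes):
  B0 = {m0}
  B1 = {m1, n2}
  B2 = {m2, n1, n3}
  B3 = {n0}
m0 ∈ B0, n0 ∈ B3 → different blocks

P ≁ Q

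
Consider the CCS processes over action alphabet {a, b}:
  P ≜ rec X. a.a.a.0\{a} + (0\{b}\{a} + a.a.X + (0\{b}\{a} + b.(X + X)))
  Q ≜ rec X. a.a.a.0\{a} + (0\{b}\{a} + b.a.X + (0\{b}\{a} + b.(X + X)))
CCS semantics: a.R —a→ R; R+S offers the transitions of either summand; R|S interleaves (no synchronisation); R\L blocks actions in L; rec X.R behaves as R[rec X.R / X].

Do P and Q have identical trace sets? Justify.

trace-distinct — witness ⟨aab⟩

Reachable graph of P (6 states):
  s0 = rec X. a.a.a.0\{a} + (0\{b}\{a} + a.a.X + (0\{b}\{a} + b.(X + X))) :: =a=> s1, =a=> s2, =b=> s3
  s1 = a.(rec X. a.a.a.0\{a} + (0\{b}\{a} + a.a.X + (0\{b}\{a} + b.(X + X)))) :: =a=> s0
  s2 = a.a.0\{a} :: =a=> s4
  s3 = (rec X. a.a.a.0\{a} + (0\{b}\{a} + a.a.X + (0\{b}\{a} + b.(X + X)))) + (rec X. a.a.a.0\{a} + (0\{b}\{a} + a.a.X + (0\{b}\{a} + b.(X + X)))) :: =a=> s1, =a=> s2, =b=> s3
  s4 = a.0\{a} :: =a=> s5
  s5 = 0\{a} :: ∅
Reachable graph of Q (6 states):
  t0 = rec X. a.a.a.0\{a} + (0\{b}\{a} + b.a.X + (0\{b}\{a} + b.(X + X))) :: =a=> t1, =b=> t2, =b=> t3
  t1 = a.a.0\{a} :: =a=> t4
  t2 = (rec X. a.a.a.0\{a} + (0\{b}\{a} + b.a.X + (0\{b}\{a} + b.(X + X)))) + (rec X. a.a.a.0\{a} + (0\{b}\{a} + b.a.X + (0\{b}\{a} + b.(X + X)))) :: =a=> t1, =b=> t2, =b=> t3
  t3 = a.(rec X. a.a.a.0\{a} + (0\{b}\{a} + b.a.X + (0\{b}\{a} + b.(X + X)))) :: =a=> t0
  t4 = a.0\{a} :: =a=> t5
  t5 = 0\{a} :: ∅
Trace ⟨aab⟩ through P, begin at {s0}:
  step 1 (a): {s1, s2}
  step 2 (a): {s0, s4}
  step 3 (b): {s3}
  ✓ P
Trace ⟨aab⟩ through Q, begin at {t0}:
  step 1 (a): {t1}
  step 2 (a): {t4}
  step 3 (b): no successor for Q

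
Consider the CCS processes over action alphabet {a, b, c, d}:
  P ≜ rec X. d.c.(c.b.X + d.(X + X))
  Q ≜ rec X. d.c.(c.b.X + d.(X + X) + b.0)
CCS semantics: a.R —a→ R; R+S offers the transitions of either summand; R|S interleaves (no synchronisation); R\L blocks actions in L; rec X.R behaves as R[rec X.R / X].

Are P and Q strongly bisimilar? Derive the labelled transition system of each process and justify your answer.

P's transition system — 5 states:
  u0 = rec X. d.c.(c.b.X + d.(X + X)) ⊢ —d→ u1
  u1 = c.(c.b.(rec X. d.c.(c.b.X + d.(X + X))) + d.((rec X. d.c.(c.b.X + d.(X + X))) + (rec X. d.c.(c.b.X + d.(X + X))))) ⊢ —c→ u2
  u2 = c.b.(rec X. d.c.(c.b.X + d.(X + X))) + d.((rec X. d.c.(c.b.X + d.(X + X))) + (rec X. d.c.(c.b.X + d.(X + X)))) ⊢ —c→ u3, —d→ u4
  u3 = b.(rec X. d.c.(c.b.X + d.(X + X))) ⊢ —b→ u0
  u4 = (rec X. d.c.(c.b.X + d.(X + X))) + (rec X. d.c.(c.b.X + d.(X + X))) ⊢ —d→ u1
Q's transition system — 6 states:
  v0 = rec X. d.c.(c.b.X + d.(X + X) + b.0) ⊢ —d→ v1
  v1 = c.(c.b.(rec X. d.c.(c.b.X + d.(X + X) + b.0)) + d.((rec X. d.c.(c.b.X + d.(X + X) + b.0)) + (rec X. d.c.(c.b.X + d.(X + X) + b.0))) + b.0) ⊢ —c→ v2
  v2 = c.b.(rec X. d.c.(c.b.X + d.(X + X) + b.0)) + d.((rec X. d.c.(c.b.X + d.(X + X) + b.0)) + (rec X. d.c.(c.b.X + d.(X + X) + b.0))) + b.0 ⊢ —b→ v3, —c→ v4, —d→ v5
  v3 = 0 ⊢ deadlocked
  v4 = b.(rec X. d.c.(c.b.X + d.(X + X) + b.0)) ⊢ —b→ v0
  v5 = (rec X. d.c.(c.b.X + d.(X + X) + b.0)) + (rec X. d.c.(c.b.X + d.(X + X) + b.0)) ⊢ —d→ v1
Bisimilarity quotient blocks:
  B0 = {u0, u4}
  B1 = {u1}
  B2 = {u2}
  B3 = {u3}
  B4 = {v0, v5}
  B5 = {v1}
  B6 = {v2}
  B7 = {v4}
  B8 = {v3}
u0 ∈ B0, v0 ∈ B4 → different blocks

not bisimilar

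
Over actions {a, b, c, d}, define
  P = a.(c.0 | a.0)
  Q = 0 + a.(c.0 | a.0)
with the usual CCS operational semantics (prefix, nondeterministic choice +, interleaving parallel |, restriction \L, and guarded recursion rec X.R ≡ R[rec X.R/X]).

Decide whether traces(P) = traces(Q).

trace-equivalent

P's transition system — 5 states:
  u0 = a.(c.0 | a.0) | ··a··> u1
  u1 = c.0 | a.0 | ··a··> u2, ··c··> u3
  u2 = c.0 | 0 | ··c··> u4
  u3 = 0 | a.0 | ··a··> u4
  u4 = 0 | 0 | ∅
Q's transition system — 5 states:
  v0 = 0 + a.(c.0 | a.0) | ··a··> v1
  v1 = c.0 | a.0 | ··a··> v2, ··c··> v3
  v2 = c.0 | 0 | ··c··> v4
  v3 = 0 | a.0 | ··a··> v4
  v4 = 0 | 0 | ∅
Partition-refinement fixed point:
  B0 = {u0, v0}
  B1 = {u1, v1}
  B2 = {u2, v2}
  B3 = {u4, v4}
  B4 = {u3, v3}
u0 ∈ B0, v0 ∈ B0 → same block
Bisimilar ⇒ trace-equivalent.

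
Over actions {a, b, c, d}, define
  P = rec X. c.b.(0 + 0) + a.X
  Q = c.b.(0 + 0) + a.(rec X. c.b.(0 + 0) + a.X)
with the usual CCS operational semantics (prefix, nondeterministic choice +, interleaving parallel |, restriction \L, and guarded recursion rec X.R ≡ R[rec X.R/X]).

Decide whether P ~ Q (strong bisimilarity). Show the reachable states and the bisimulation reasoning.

YES

Reachable graph of P (3 states):
  m0 = rec X. c.b.(0 + 0) + a.X | ··a··> m0, ··c··> m1
  m1 = b.(0 + 0) | ··b··> m2
  m2 = 0 + 0 | stopped
Reachable graph of Q (4 states):
  n0 = c.b.(0 + 0) + a.(rec X. c.b.(0 + 0) + a.X) | ··a··> n1, ··c··> n2
  n1 = rec X. c.b.(0 + 0) + a.X | ··a··> n1, ··c··> n2
  n2 = b.(0 + 0) | ··b··> n3
  n3 = 0 + 0 | stopped
Partition-refinement fixed point:
  B0 = {m0, n0, n1}
  B1 = {m1, n2}
  B2 = {m2, n3}
m0 ∈ B0, n0 ∈ B0 → same block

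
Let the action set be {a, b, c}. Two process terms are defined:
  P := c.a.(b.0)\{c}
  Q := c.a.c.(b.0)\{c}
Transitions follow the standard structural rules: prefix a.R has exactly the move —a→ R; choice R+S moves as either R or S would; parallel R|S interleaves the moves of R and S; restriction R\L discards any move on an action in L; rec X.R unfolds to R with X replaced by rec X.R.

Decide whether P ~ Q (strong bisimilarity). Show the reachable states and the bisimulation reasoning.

Reachable graph of P (4 states):
  m0 = c.a.(b.0)\{c} :: —c→ m1
  m1 = a.(b.0)\{c} :: —a→ m2
  m2 = (b.0)\{c} :: —b→ m3
  m3 = 0\{c} :: (no moves)
Reachable graph of Q (5 states):
  n0 = c.a.c.(b.0)\{c} :: —c→ n1
  n1 = a.c.(b.0)\{c} :: —a→ n2
  n2 = c.(b.0)\{c} :: —c→ n3
  n3 = (b.0)\{c} :: —b→ n4
  n4 = 0\{c} :: (no moves)
Partition-refinement fixed point:
  B0 = {m0}
  B1 = {m1}
  B2 = {m2, n3}
  B3 = {m3, n4}
  B4 = {n0}
  B5 = {n1}
  B6 = {n2}
m0 ∈ B0, n0 ∈ B4 → different blocks

NO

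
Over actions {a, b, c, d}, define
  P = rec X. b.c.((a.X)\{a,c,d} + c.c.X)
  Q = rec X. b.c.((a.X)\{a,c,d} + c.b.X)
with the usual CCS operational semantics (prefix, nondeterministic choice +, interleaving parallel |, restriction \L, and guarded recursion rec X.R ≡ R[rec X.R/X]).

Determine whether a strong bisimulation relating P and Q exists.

LTS(P): 4 reachable states
  s0 = rec X. b.c.((a.X)\{a,c,d} + c.c.X) | --b--▸ s1
  s1 = c.((a.(rec X. b.c.((a.X)\{a,c,d} + c.c.X)))\{a,c,d} + c.c.(rec X. b.c.((a.X)\{a,c,d} + c.c.X))) | --c--▸ s2
  s2 = (a.(rec X. b.c.((a.X)\{a,c,d} + c.c.X)))\{a,c,d} + c.c.(rec X. b.c.((a.X)\{a,c,d} + c.c.X)) | --c--▸ s3
  s3 = c.(rec X. b.c.((a.X)\{a,c,d} + c.c.X)) | --c--▸ s0
LTS(Q): 4 reachable states
  t0 = rec X. b.c.((a.X)\{a,c,d} + c.b.X) | --b--▸ t1
  t1 = c.((a.(rec X. b.c.((a.X)\{a,c,d} + c.b.X)))\{a,c,d} + c.b.(rec X. b.c.((a.X)\{a,c,d} + c.b.X))) | --c--▸ t2
  t2 = (a.(rec X. b.c.((a.X)\{a,c,d} + c.b.X)))\{a,c,d} + c.b.(rec X. b.c.((a.X)\{a,c,d} + c.b.X)) | --c--▸ t3
  t3 = b.(rec X. b.c.((a.X)\{a,c,d} + c.b.X)) | --b--▸ t0
Partition-refinement fixed point:
  B0 = {s0}
  B1 = {s1}
  B2 = {s2}
  B3 = {s3}
  B4 = {t0}
  B5 = {t1}
  B6 = {t2}
  B7 = {t3}
s0 ∈ B0, t0 ∈ B4 → different blocks

NO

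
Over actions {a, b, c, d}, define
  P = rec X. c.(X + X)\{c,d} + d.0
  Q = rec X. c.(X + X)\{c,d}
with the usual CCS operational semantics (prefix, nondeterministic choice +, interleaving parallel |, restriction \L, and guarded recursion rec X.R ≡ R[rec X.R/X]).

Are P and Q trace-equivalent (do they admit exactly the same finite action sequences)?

P's transition system — 3 states:
  s0 = rec X. c.(X + X)\{c,d} + d.0 | =c=> s1, =d=> s2
  s1 = ((rec X. c.(X + X)\{c,d} + d.0) + (rec X. c.(X + X)\{c,d} + d.0))\{c,d} | (no moves)
  s2 = 0 | (no moves)
Q's transition system — 2 states:
  t0 = rec X. c.(X + X)\{c,d} | =c=> t1
  t1 = ((rec X. c.(X + X)\{c,d}) + (rec X. c.(X + X)\{c,d}))\{c,d} | (no moves)
Run σ = ⟨d⟩ on P: start {s0}
  [1] d ⇒ {s2}
  ✓ P
Run σ = ⟨d⟩ on Q: start {t0}
  [1] d ⇒ ∅ (Q stuck)

traces(P) ≠ traces(Q) — witness ⟨d⟩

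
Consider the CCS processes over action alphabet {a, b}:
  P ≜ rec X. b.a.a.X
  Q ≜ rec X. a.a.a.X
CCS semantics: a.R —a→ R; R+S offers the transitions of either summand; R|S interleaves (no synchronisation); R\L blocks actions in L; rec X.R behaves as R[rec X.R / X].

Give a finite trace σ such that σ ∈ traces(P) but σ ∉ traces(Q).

b

P's transition system — 3 states:
  p0 = rec X. b.a.a.X | -b-> p1
  p1 = a.a.(rec X. b.a.a.X) | -a-> p2
  p2 = a.(rec X. b.a.a.X) | -a-> p0
Q's transition system — 3 states:
  q0 = rec X. a.a.a.X | -a-> q1
  q1 = a.a.(rec X. a.a.a.X) | -a-> q2
  q2 = a.(rec X. a.a.a.X) | -a-> q0
Executing b from P (initial set {p0}):
  [1] b ⇒ {p1}
  — P admits the full trace.
Executing b from Q (initial set {q0}):
  [1] b ⇒ ∅  — Q cannot continue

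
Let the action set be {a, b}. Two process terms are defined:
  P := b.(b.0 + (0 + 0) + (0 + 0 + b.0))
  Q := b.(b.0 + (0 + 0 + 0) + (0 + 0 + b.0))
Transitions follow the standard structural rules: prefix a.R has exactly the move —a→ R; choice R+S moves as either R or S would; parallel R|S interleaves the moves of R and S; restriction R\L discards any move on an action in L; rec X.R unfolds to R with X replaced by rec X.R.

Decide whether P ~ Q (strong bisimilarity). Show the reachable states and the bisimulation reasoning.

LTS(P): 3 reachable states
  m0 = b.(b.0 + (0 + 0) + (0 + 0 + b.0)) → ··b··> m1
  m1 = b.0 + (0 + 0) + (0 + 0 + b.0) → ··b··> m2
  m2 = 0 → ∅
LTS(Q): 3 reachable states
  n0 = b.(b.0 + (0 + 0 + 0) + (0 + 0 + b.0)) → ··b··> n1
  n1 = b.0 + (0 + 0 + 0) + (0 + 0 + b.0) → ··b··> n2
  n2 = 0 → ∅
Bisimilarity quotient blocks:
  B0 = {m0, n0}
  B1 = {m1, n1}
  B2 = {m2, n2}
m0 ∈ B0, n0 ∈ B0 → same block

bisimilar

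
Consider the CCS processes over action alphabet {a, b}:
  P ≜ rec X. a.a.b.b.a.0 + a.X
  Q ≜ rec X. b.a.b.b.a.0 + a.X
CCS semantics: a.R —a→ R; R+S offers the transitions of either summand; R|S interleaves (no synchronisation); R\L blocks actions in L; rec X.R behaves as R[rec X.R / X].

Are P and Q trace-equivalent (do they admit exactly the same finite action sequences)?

traces(P) ≠ traces(Q) — witness ⟨aabb⟩

Reachable graph of P (6 states):
  u0 = rec X. a.a.b.b.a.0 + a.X ⊢ -a-> u0, -a-> u1
  u1 = a.b.b.a.0 ⊢ -a-> u2
  u2 = b.b.a.0 ⊢ -b-> u3
  u3 = b.a.0 ⊢ -b-> u4
  u4 = a.0 ⊢ -a-> u5
  u5 = 0 ⊢ deadlocked
Reachable graph of Q (6 states):
  v0 = rec X. b.a.b.b.a.0 + a.X ⊢ -a-> v0, -b-> v1
  v1 = a.b.b.a.0 ⊢ -a-> v2
  v2 = b.b.a.0 ⊢ -b-> v3
  v3 = b.a.0 ⊢ -b-> v4
  v4 = a.0 ⊢ -a-> v5
  v5 = 0 ⊢ deadlocked
Trace ⟨aabb⟩ through P, begin at {u0}:
  step 1 (a): {u0, u1}
  step 2 (a): {u0, u1, u2}
  step 3 (b): {u3}
  step 4 (b): {u4}
  ✓ P
Trace ⟨aabb⟩ through Q, begin at {v0}:
  step 1 (a): {v0}
  step 2 (a): {v0}
  step 3 (b): {v1}
  step 4 (b): ∅  — Q cannot continue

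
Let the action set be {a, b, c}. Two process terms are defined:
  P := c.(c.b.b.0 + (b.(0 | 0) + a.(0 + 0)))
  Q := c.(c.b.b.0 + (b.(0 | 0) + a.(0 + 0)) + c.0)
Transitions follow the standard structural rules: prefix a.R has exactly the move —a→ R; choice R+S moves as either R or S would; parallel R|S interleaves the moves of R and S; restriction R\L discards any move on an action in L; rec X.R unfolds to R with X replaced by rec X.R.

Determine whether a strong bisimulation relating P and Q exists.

NO

P's transition system — 7 states:
  m0 = c.(c.b.b.0 + (b.(0 | 0) + a.(0 + 0))) | =c=> m1
  m1 = c.b.b.0 + (b.(0 | 0) + a.(0 + 0)) | =a=> m2, =b=> m3, =c=> m4
  m2 = 0 + 0 | stopped
  m3 = 0 | 0 | stopped
  m4 = b.b.0 | =b=> m5
  m5 = b.0 | =b=> m6
  m6 = 0 | stopped
Q's transition system — 7 states:
  n0 = c.(c.b.b.0 + (b.(0 | 0) + a.(0 + 0)) + c.0) | =c=> n1
  n1 = c.b.b.0 + (b.(0 | 0) + a.(0 + 0)) + c.0 | =a=> n2, =b=> n3, =c=> n4, =c=> n5
  n2 = 0 + 0 | stopped
  n3 = 0 | 0 | stopped
  n4 = 0 | stopped
  n5 = b.b.0 | =b=> n6
  n6 = b.0 | =b=> n4
Bisimilarity quotient blocks:
  B0 = {m0}
  B1 = {m1}
  B2 = {m2, m3, m6, n2, n3, n4}
  B3 = {m4, n5}
  B4 = {m5, n6}
  B5 = {n0}
  B6 = {n1}
m0 ∈ B0, n0 ∈ B5 → different blocks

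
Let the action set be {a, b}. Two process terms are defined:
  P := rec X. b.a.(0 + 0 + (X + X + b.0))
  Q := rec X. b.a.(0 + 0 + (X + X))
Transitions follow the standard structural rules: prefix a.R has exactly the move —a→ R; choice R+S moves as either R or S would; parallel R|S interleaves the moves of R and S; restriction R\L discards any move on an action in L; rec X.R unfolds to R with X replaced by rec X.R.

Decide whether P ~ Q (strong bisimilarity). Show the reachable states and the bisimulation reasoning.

NO

LTS(P): 4 reachable states
  p0 = rec X. b.a.(0 + 0 + (X + X + b.0)) :: =b=> p1
  p1 = a.(0 + 0 + ((rec X. b.a.(0 + 0 + (X + X + b.0))) + (rec X. b.a.(0 + 0 + (X + X + b.0))) + b.0)) :: =a=> p2
  p2 = 0 + 0 + ((rec X. b.a.(0 + 0 + (X + X + b.0))) + (rec X. b.a.(0 + 0 + (X + X + b.0))) + b.0) :: =b=> p1, =b=> p3
  p3 = 0 :: ·
LTS(Q): 3 reachable states
  q0 = rec X. b.a.(0 + 0 + (X + X)) :: =b=> q1
  q1 = a.(0 + 0 + ((rec X. b.a.(0 + 0 + (X + X))) + (rec X. b.a.(0 + 0 + (X + X))))) :: =a=> q2
  q2 = 0 + 0 + ((rec X. b.a.(0 + 0 + (X + X))) + (rec X. b.a.(0 + 0 + (X + X)))) :: =b=> q1
Coarsest stable partition (strong bisimilarity classes):
  B0 = {p0}
  B1 = {p1}
  B2 = {p2}
  B3 = {p3}
  B4 = {q0, q2}
  B5 = {q1}
p0 ∈ B0, q0 ∈ B4 → different blocks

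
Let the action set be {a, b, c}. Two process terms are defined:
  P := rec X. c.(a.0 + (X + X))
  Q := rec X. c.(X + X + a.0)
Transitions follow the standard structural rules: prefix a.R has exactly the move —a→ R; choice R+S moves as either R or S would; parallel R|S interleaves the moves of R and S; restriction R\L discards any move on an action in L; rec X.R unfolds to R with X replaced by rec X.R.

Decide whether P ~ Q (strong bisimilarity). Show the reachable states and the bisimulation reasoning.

P's transition system — 3 states:
  s0 = rec X. c.(a.0 + (X + X)) has moves =c=> s1
  s1 = a.0 + ((rec X. c.(a.0 + (X + X))) + (rec X. c.(a.0 + (X + X)))) has moves =a=> s2, =c=> s1
  s2 = 0 has moves ·
Q's transition system — 3 states:
  t0 = rec X. c.(X + X + a.0) has moves =c=> t1
  t1 = (rec X. c.(X + X + a.0)) + (rec X. c.(X + X + a.0)) + a.0 has moves =a=> t2, =c=> t1
  t2 = 0 has moves ·
Bisimilarity quotient blocks:
  B0 = {s0, t0}
  B1 = {s1, t1}
  B2 = {s2, t2}
s0 ∈ B0, t0 ∈ B0 → same block

P ~ Q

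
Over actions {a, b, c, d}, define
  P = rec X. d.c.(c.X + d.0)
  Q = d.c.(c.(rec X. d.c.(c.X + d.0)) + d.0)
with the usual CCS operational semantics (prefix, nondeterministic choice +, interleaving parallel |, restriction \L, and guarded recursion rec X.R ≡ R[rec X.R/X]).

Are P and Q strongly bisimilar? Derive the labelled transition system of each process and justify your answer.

YES

LTS(P): 4 reachable states
  p0 = rec X. d.c.(c.X + d.0) ⊢ -d-> p1
  p1 = c.(c.(rec X. d.c.(c.X + d.0)) + d.0) ⊢ -c-> p2
  p2 = c.(rec X. d.c.(c.X + d.0)) + d.0 ⊢ -c-> p0, -d-> p3
  p3 = 0 ⊢ (no moves)
LTS(Q): 5 reachable states
  q0 = d.c.(c.(rec X. d.c.(c.X + d.0)) + d.0) ⊢ -d-> q1
  q1 = c.(c.(rec X. d.c.(c.X + d.0)) + d.0) ⊢ -c-> q2
  q2 = c.(rec X. d.c.(c.X + d.0)) + d.0 ⊢ -c-> q3, -d-> q4
  q3 = rec X. d.c.(c.X + d.0) ⊢ -d-> q1
  q4 = 0 ⊢ (no moves)
Bisimilarity quotient blocks:
  B0 = {p0, q0, q3}
  B1 = {p1, q1}
  B2 = {p2, q2}
  B3 = {p3, q4}
p0 ∈ B0, q0 ∈ B0 → same block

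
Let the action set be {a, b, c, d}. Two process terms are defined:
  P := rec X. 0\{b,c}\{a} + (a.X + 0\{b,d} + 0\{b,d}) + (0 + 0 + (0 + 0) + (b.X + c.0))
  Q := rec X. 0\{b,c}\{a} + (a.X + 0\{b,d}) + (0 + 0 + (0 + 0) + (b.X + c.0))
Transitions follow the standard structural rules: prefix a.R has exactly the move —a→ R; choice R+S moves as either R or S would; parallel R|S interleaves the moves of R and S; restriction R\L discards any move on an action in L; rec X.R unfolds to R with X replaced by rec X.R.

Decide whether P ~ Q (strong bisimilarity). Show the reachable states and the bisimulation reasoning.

Reachable graph of P (2 states):
  m0 = rec X. 0\{b,c}\{a} + (a.X + 0\{b,d} + 0\{b,d}) + (0 + 0 + (0 + 0) + (b.X + c.0)) :: ··a··> m0, ··b··> m0, ··c··> m1
  m1 = 0 :: ·
Reachable graph of Q (2 states):
  n0 = rec X. 0\{b,c}\{a} + (a.X + 0\{b,d}) + (0 + 0 + (0 + 0) + (b.X + c.0)) :: ··a··> n0, ··b··> n0, ··c··> n1
  n1 = 0 :: ·
Partition-refinement fixed point:
  B0 = {m0, n0}
  B1 = {m1, n1}
m0 ∈ B0, n0 ∈ B0 → same block

bisimilar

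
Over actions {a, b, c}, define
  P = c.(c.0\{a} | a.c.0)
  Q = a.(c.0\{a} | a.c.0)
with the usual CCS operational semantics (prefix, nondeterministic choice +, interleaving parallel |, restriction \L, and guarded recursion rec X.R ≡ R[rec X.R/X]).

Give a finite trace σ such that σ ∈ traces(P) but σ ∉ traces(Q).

LTS(P): 7 reachable states
  m0 = c.(c.0\{a} | a.c.0) | —c→ m1
  m1 = c.0\{a} | a.c.0 | —a→ m2, —c→ m3
  m2 = c.0\{a} | c.0 | —c→ m4, —c→ m5
  m3 = 0\{a} | a.c.0 | —a→ m4
  m4 = 0\{a} | c.0 | —c→ m6
  m5 = c.0\{a} | 0 | —c→ m6
  m6 = 0\{a} | 0 | ∅
LTS(Q): 7 reachable states
  n0 = a.(c.0\{a} | a.c.0) | —a→ n1
  n1 = c.0\{a} | a.c.0 | —a→ n2, —c→ n3
  n2 = c.0\{a} | c.0 | —c→ n4, —c→ n5
  n3 = 0\{a} | a.c.0 | —a→ n4
  n4 = 0\{a} | c.0 | —c→ n6
  n5 = c.0\{a} | 0 | —c→ n6
  n6 = 0\{a} | 0 | ∅
Executing c from P (initial set {m0}):
  [1] c ⇒ {m1}
  — P admits the full trace.
Executing c from Q (initial set {n0}):
  [1] c ⇒ no successor for Q

c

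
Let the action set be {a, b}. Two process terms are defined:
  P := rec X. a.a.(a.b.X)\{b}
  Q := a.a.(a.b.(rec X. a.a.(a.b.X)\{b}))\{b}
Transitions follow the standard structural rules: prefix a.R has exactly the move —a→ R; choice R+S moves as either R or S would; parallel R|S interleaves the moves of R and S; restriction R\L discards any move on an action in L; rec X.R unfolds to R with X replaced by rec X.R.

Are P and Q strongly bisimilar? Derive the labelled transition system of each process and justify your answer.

bisimilar

Reachable graph of P (4 states):
  m0 = rec X. a.a.(a.b.X)\{b} has moves -a-> m1
  m1 = a.(a.b.(rec X. a.a.(a.b.X)\{b}))\{b} has moves -a-> m2
  m2 = (a.b.(rec X. a.a.(a.b.X)\{b}))\{b} has moves -a-> m3
  m3 = (b.(rec X. a.a.(a.b.X)\{b}))\{b} has moves (no moves)
Reachable graph of Q (4 states):
  n0 = a.a.(a.b.(rec X. a.a.(a.b.X)\{b}))\{b} has moves -a-> n1
  n1 = a.(a.b.(rec X. a.a.(a.b.X)\{b}))\{b} has moves -a-> n2
  n2 = (a.b.(rec X. a.a.(a.b.X)\{b}))\{b} has moves -a-> n3
  n3 = (b.(rec X. a.a.(a.b.X)\{b}))\{b} has moves (no moves)
Partition-refinement fixed point:
  B0 = {m0, n0}
  B1 = {m1, n1}
  B2 = {m2, n2}
  B3 = {m3, n3}
m0 ∈ B0, n0 ∈ B0 → same block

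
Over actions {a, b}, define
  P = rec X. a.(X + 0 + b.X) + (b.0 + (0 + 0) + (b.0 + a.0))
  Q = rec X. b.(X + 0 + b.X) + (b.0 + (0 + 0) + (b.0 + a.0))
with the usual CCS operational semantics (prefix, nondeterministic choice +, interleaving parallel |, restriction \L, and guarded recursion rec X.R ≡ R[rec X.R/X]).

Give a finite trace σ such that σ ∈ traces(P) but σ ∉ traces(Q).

aa

LTS(P): 3 reachable states
  m0 = rec X. a.(X + 0 + b.X) + (b.0 + (0 + 0) + (b.0 + a.0)) | ··a··> m1, ··a··> m2, ··b··> m2
  m1 = (rec X. a.(X + 0 + b.X) + (b.0 + (0 + 0) + (b.0 + a.0))) + 0 + b.(rec X. a.(X + 0 + b.X) + (b.0 + (0 + 0) + (b.0 + a.0))) | ··a··> m1, ··a··> m2, ··b··> m0, ··b··> m2
  m2 = 0 | (no moves)
LTS(Q): 3 reachable states
  n0 = rec X. b.(X + 0 + b.X) + (b.0 + (0 + 0) + (b.0 + a.0)) | ··a··> n1, ··b··> n1, ··b··> n2
  n1 = 0 | (no moves)
  n2 = (rec X. b.(X + 0 + b.X) + (b.0 + (0 + 0) + (b.0 + a.0))) + 0 + b.(rec X. b.(X + 0 + b.X) + (b.0 + (0 + 0) + (b.0 + a.0))) | ··a··> n1, ··b··> n0, ··b··> n1, ··b··> n2
Trace ⟨aa⟩ through P, begin at {m0}:
  [1] a ⇒ {m1, m2}
  [2] a ⇒ {m1, m2}
  P completes σ.
Trace ⟨aa⟩ through Q, begin at {n0}:
  [1] a ⇒ {n1}
  [2] a ⇒ ∅  — Q cannot continue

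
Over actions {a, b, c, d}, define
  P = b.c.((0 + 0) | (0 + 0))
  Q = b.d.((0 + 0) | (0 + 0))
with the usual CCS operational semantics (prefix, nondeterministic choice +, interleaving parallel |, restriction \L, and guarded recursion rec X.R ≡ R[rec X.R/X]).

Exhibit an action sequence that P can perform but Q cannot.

bc

LTS(P): 3 reachable states
  p0 = b.c.((0 + 0) | (0 + 0)) :: --b--▸ p1
  p1 = c.((0 + 0) | (0 + 0)) :: --c--▸ p2
  p2 = (0 + 0) | (0 + 0) :: deadlocked
LTS(Q): 3 reachable states
  q0 = b.d.((0 + 0) | (0 + 0)) :: --b--▸ q1
  q1 = d.((0 + 0) | (0 + 0)) :: --d--▸ q2
  q2 = (0 + 0) | (0 + 0) :: deadlocked
Executing bc from P (initial set {p0}):
  step 1 (b): {p1}
  step 2 (c): {p2}
  P completes σ.
Executing bc from Q (initial set {q0}):
  step 1 (b): {q1}
  step 2 (c): no successor for Q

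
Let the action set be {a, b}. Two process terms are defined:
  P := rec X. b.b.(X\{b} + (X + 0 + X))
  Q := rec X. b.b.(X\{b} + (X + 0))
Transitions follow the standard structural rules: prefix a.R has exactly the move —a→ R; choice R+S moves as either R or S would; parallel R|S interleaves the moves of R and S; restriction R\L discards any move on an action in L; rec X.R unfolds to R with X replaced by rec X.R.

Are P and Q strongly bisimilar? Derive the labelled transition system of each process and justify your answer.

bisimilar

LTS(P): 3 reachable states
  p0 = rec X. b.b.(X\{b} + (X + 0 + X)) has moves --b--▸ p1
  p1 = b.((rec X. b.b.(X\{b} + (X + 0 + X)))\{b} + ((rec X. b.b.(X\{b} + (X + 0 + X))) + 0 + (rec X. b.b.(X\{b} + (X + 0 + X))))) has moves --b--▸ p2
  p2 = (rec X. b.b.(X\{b} + (X + 0 + X)))\{b} + ((rec X. b.b.(X\{b} + (X + 0 + X))) + 0 + (rec X. b.b.(X\{b} + (X + 0 + X)))) has moves --b--▸ p1
LTS(Q): 3 reachable states
  q0 = rec X. b.b.(X\{b} + (X + 0)) has moves --b--▸ q1
  q1 = b.((rec X. b.b.(X\{b} + (X + 0)))\{b} + ((rec X. b.b.(X\{b} + (X + 0))) + 0)) has moves --b--▸ q2
  q2 = (rec X. b.b.(X\{b} + (X + 0)))\{b} + ((rec X. b.b.(X\{b} + (X + 0))) + 0) has moves --b--▸ q1
Bisimilarity quotient blocks:
  B0 = {p0, p1, p2, q0, q1, q2}
p0 ∈ B0, q0 ∈ B0 → same block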